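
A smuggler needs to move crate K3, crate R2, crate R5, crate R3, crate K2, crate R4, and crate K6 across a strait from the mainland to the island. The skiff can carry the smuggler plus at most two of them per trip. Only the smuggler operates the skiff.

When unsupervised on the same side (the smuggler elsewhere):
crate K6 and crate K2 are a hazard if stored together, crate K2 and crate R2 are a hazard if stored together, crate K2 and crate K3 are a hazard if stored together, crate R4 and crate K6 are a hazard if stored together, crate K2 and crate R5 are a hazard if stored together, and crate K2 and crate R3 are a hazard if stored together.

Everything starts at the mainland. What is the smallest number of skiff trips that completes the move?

9

Counting alone: the smuggler can take at most 2 across per trip to the island, so moving all 7 needs at least 4 loaded trips out, with a return between consecutive ones — at least 7 crossings.
The safety rule pushes this higher. Following every safe sequence of crossings, the most of the 7 that can be at the island as the skiff arrives there on crossing 7 is 6 — never all 7.
So no plan with fewer than 9 crossings exists, and this one achieves 9:
1. Smuggler goes to the island with crate K2 and crate R4.  [the mainland: crate K3, crate K6, crate R2, crate R3, crate R5 | the island: crate K2, crate R4]
2. Smuggler goes back to the mainland alone.  [the mainland: crate K3, crate K6, crate R2, crate R3, crate R5 | the island: crate K2, crate R4]
3. Smuggler goes to the island with crate K3 and crate R2.  [the mainland: crate K6, crate R3, crate R5 | the island: crate K2, crate K3, crate R2, crate R4]
4. Smuggler goes back to the mainland with crate K2.  [the mainland: crate K2, crate K6, crate R3, crate R5 | the island: crate K3, crate R2, crate R4]
5. Smuggler goes to the island with crate K2 and crate R5.  [the mainland: crate K6, crate R3 | the island: crate K2, crate K3, crate R2, crate R4, crate R5]
6. Smuggler goes back to the mainland with crate K2.  [the mainland: crate K2, crate K6, crate R3 | the island: crate K3, crate R2, crate R4, crate R5]
7. Smuggler goes to the island with crate K2 and crate R3.  [the mainland: crate K6 | the island: crate K2, crate K3, crate R2, crate R3, crate R4, crate R5]
8. Smuggler goes back to the mainland with crate K2.  [the mainland: crate K2, crate K6 | the island: crate K3, crate R2, crate R3, crate R4, crate R5]
9. Smuggler goes to the island with crate K2 and crate K6.  [the mainland: — | the island: crate K2, crate K3, crate K6, crate R2, crate R3, crate R4, crate R5]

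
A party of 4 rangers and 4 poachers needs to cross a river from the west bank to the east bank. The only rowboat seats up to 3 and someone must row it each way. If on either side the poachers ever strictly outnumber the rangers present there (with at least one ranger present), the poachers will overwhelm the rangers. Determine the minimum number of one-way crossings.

Counting alone: each trip to the east bank takes at most 3 across and each return brings at least 1 back, so after t trips out (and t−1 returns) at most 3t − (t−1) of the 8 are across; that first reaches 8 at t = 4, so at least 7 crossings are needed.
The safety rule pushes this higher. Following every safe sequence of crossings, the most of the 8 that can be at the east bank as the rowboat arrives there on crossing 7 is 7 — never all 8.
So no plan with fewer than 9 crossings exists, and this one achieves 9:
1. 2 poachers → the east bank.  (the west bank: 4R 2P; the east bank: 0R 2P)
2. 1 poacher ← the west bank.  (the west bank: 4R 3P; the east bank: 0R 1P)
3. 3 poachers → the east bank.  (the west bank: 4R 0P; the east bank: 0R 4P)
4. 1 poacher ← the west bank.  (the west bank: 4R 1P; the east bank: 0R 3P)
5. 3 rangers → the east bank.  (the west bank: 1R 1P; the east bank: 3R 3P)
6. 1 ranger and 1 poacher ← the west bank.  (the west bank: 2R 2P; the east bank: 2R 2P)
7. 2 rangers → the east bank.  (the west bank: 0R 2P; the east bank: 4R 2P)
8. 1 poacher ← the west bank.  (the west bank: 0R 3P; the east bank: 4R 1P)
9. 3 poachers → the east bank.  (the west bank: 0R 0P; the east bank: 4R 4P)

9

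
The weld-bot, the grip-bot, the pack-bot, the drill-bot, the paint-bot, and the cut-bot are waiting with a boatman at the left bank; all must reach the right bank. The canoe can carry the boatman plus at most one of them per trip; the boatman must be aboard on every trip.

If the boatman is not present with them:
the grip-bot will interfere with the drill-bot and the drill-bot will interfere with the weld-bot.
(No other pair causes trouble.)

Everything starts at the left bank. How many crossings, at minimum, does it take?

Counting alone: the boatman can take at most 1 across per trip to the right bank, so moving all 6 needs at least 6 loaded trips out, with a return between consecutive ones — at least 11 crossings.
The safety rule pushes this higher. Following every safe sequence of crossings, the most of the 6 that can be at the right bank as the canoe arrives there on crossing 11 is 5 — never all 6.
So no plan with fewer than 13 crossings exists, and this one achieves 13:
1. Boatman goes to the right bank with the drill-bot.  [the left bank: the cut-bot, the grip-bot, the pack-bot, the paint-bot, the weld-bot | the right bank: the drill-bot]
2. Boatman goes back to the left bank alone.  [the left bank: the cut-bot, the grip-bot, the pack-bot, the paint-bot, the weld-bot | the right bank: the drill-bot]
3. Boatman goes to the right bank with the weld-bot.  [the left bank: the cut-bot, the grip-bot, the pack-bot, the paint-bot | the right bank: the drill-bot, the weld-bot]
4. Boatman goes back to the left bank with the drill-bot.  [the left bank: the cut-bot, the drill-bot, the grip-bot, the pack-bot, the paint-bot | the right bank: the weld-bot]
5. Boatman goes to the right bank with the grip-bot.  [the left bank: the cut-bot, the drill-bot, the pack-bot, the paint-bot | the right bank: the grip-bot, the weld-bot]
6. Boatman goes back to the left bank alone.  [the left bank: the cut-bot, the drill-bot, the pack-bot, the paint-bot | the right bank: the grip-bot, the weld-bot]
7. Boatman goes to the right bank with the pack-bot.  [the left bank: the cut-bot, the drill-bot, the paint-bot | the right bank: the grip-bot, the pack-bot, the weld-bot]
8. Boatman goes back to the left bank alone.  [the left bank: the cut-bot, the drill-bot, the paint-bot | the right bank: the grip-bot, the pack-bot, the weld-bot]
9. Boatman goes to the right bank with the paint-bot.  [the left bank: the cut-bot, the drill-bot | the right bank: the grip-bot, the pack-bot, the paint-bot, the weld-bot]
10. Boatman goes back to the left bank alone.  [the left bank: the cut-bot, the drill-bot | the right bank: the grip-bot, the pack-bot, the paint-bot, the weld-bot]
11. Boatman goes to the right bank with the cut-bot.  [the left bank: the drill-bot | the right bank: the cut-bot, the grip-bot, the pack-bot, the paint-bot, the weld-bot]
12. Boatman goes back to the left bank alone.  [the left bank: the drill-bot | the right bank: the cut-bot, the grip-bot, the pack-bot, the paint-bot, the weld-bot]
13. Boatman goes to the right bank with the drill-bot.  [the left bank: — | the right bank: the cut-bot, the drill-bot, the grip-bot, the pack-bot, the paint-bot, the weld-bot]

13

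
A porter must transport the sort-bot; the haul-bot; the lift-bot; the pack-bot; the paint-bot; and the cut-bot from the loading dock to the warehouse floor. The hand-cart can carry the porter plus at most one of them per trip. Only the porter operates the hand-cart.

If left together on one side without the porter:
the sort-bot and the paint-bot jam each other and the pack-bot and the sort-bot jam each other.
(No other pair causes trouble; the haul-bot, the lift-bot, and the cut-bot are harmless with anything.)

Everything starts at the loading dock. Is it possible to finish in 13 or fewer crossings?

Yes

Yes — this plan uses 13 crossings (≤ 13):
1. Porter goes to the warehouse floor with the sort-bot.  [the loading dock: the cut-bot, the haul-bot, the lift-bot, the pack-bot, the paint-bot | the warehouse floor: the sort-bot]
2. Porter goes back to the loading dock alone.  [the loading dock: the cut-bot, the haul-bot, the lift-bot, the pack-bot, the paint-bot | the warehouse floor: the sort-bot]
3. Porter goes to the warehouse floor with the haul-bot.  [the loading dock: the cut-bot, the lift-bot, the pack-bot, the paint-bot | the warehouse floor: the haul-bot, the sort-bot]
4. Porter goes back to the loading dock alone.  [the loading dock: the cut-bot, the lift-bot, the pack-bot, the paint-bot | the warehouse floor: the haul-bot, the sort-bot]
5. Porter goes to the warehouse floor with the lift-bot.  [the loading dock: the cut-bot, the pack-bot, the paint-bot | the warehouse floor: the haul-bot, the lift-bot, the sort-bot]
6. Porter goes back to the loading dock alone.  [the loading dock: the cut-bot, the pack-bot, the paint-bot | the warehouse floor: the haul-bot, the lift-bot, the sort-bot]
7. Porter goes to the warehouse floor with the pack-bot.  [the loading dock: the cut-bot, the paint-bot | the warehouse floor: the haul-bot, the lift-bot, the pack-bot, the sort-bot]
8. Porter goes back to the loading dock with the sort-bot.  [the loading dock: the cut-bot, the paint-bot, the sort-bot | the warehouse floor: the haul-bot, the lift-bot, the pack-bot]
9. Porter goes to the warehouse floor with the paint-bot.  [the loading dock: the cut-bot, the sort-bot | the warehouse floor: the haul-bot, the lift-bot, the pack-bot, the paint-bot]
10. Porter goes back to the loading dock alone.  [the loading dock: the cut-bot, the sort-bot | the warehouse floor: the haul-bot, the lift-bot, the pack-bot, the paint-bot]
11. Porter goes to the warehouse floor with the cut-bot.  [the loading dock: the sort-bot | the warehouse floor: the cut-bot, the haul-bot, the lift-bot, the pack-bot, the paint-bot]
12. Porter goes back to the loading dock alone.  [the loading dock: the sort-bot | the warehouse floor: the cut-bot, the haul-bot, the lift-bot, the pack-bot, the paint-bot]
13. Porter goes to the warehouse floor with the sort-bot.  [the loading dock: — | the warehouse floor: the cut-bot, the haul-bot, the lift-bot, the pack-bot, the paint-bot, the sort-bot]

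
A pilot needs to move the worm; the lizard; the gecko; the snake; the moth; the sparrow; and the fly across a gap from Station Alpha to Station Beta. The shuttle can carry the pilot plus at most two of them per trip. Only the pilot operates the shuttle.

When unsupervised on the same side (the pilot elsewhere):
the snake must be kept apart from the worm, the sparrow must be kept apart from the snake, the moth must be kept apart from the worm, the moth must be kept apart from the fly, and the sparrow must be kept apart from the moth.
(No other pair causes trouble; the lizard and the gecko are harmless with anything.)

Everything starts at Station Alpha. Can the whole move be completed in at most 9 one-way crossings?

Yes — this plan uses 9 crossings (≤ 9):
1. Pilot goes to Station Beta with the moth and the snake.  [Station Alpha: the fly, the gecko, the lizard, the sparrow, the worm | Station Beta: the moth, the snake]
2. Pilot goes back to Station Alpha alone.  [Station Alpha: the fly, the gecko, the lizard, the sparrow, the worm | Station Beta: the moth, the snake]
3. Pilot goes to Station Beta with the worm.  [Station Alpha: the fly, the gecko, the lizard, the sparrow | Station Beta: the moth, the snake, the worm]
4. Pilot goes back to Station Alpha with the moth and the snake.  [Station Alpha: the fly, the gecko, the lizard, the moth, the snake, the sparrow | Station Beta: the worm]
5. Pilot goes to Station Beta with the fly and the sparrow.  [Station Alpha: the gecko, the lizard, the moth, the snake | Station Beta: the fly, the sparrow, the worm]
6. Pilot goes back to Station Alpha alone.  [Station Alpha: the gecko, the lizard, the moth, the snake | Station Beta: the fly, the sparrow, the worm]
7. Pilot goes to Station Beta with the gecko and the lizard.  [Station Alpha: the moth, the snake | Station Beta: the fly, the gecko, the lizard, the sparrow, the worm]
8. Pilot goes back to Station Alpha alone.  [Station Alpha: the moth, the snake | Station Beta: the fly, the gecko, the lizard, the sparrow, the worm]
9. Pilot goes to Station Beta with the moth and the snake.  [Station Alpha: — | Station Beta: the fly, the gecko, the lizard, the moth, the snake, the sparrow, the worm]

Yes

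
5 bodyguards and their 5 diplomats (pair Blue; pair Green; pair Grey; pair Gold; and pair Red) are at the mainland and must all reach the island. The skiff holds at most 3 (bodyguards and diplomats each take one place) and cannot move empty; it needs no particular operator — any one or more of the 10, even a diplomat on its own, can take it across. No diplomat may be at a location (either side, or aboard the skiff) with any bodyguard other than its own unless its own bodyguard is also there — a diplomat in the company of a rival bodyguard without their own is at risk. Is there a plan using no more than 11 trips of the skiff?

Yes

Yes — this plan uses 11 crossings (≤ 11):
1. bodyguard Blue and diplomat Blue cross → the island.
2. bodyguard Blue crosses ← the mainland.
3. diplomat Gold, diplomat Green, and diplomat Grey cross → the island.
4. diplomat Blue crosses ← the mainland.
5. bodyguard Gold, bodyguard Green, and bodyguard Grey cross → the island.
6. bodyguard Green and diplomat Green cross ← the mainland.
7. bodyguard Blue, bodyguard Green, and bodyguard Red cross → the island.
8. diplomat Grey crosses ← the mainland.
9. diplomat Blue and diplomat Green cross → the island.
10. diplomat Blue crosses ← the mainland.
11. diplomat Blue, diplomat Grey, and diplomat Red cross → the island.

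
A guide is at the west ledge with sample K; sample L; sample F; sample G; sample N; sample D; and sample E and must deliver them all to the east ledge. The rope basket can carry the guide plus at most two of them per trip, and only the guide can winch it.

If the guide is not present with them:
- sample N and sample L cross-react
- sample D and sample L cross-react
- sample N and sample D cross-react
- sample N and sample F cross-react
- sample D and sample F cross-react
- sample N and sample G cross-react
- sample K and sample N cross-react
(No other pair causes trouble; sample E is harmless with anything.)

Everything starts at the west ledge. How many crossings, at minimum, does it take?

Counting alone: the guide can take at most 2 across per trip to the east ledge, so moving all 7 needs at least 4 loaded trips out, with a return between consecutive ones — at least 7 crossings.
The safety rule pushes this higher. Following every safe sequence of crossings, the most of the 7 that can be at the east ledge as the rope basket arrives there on crossings 7, 9 is 5, 6 respectively — never all 7.
So no plan with fewer than 11 crossings exists, and this one achieves 11:
1. Guide goes to the east ledge with sample D and sample N.  [the west ledge: sample E, sample F, sample G, sample K, sample L | the east ledge: sample D, sample N]
2. Guide goes back to the west ledge with sample N.  [the west ledge: sample E, sample F, sample G, sample K, sample L, sample N | the east ledge: sample D]
3. Guide goes to the east ledge with sample K and sample N.  [the west ledge: sample E, sample F, sample G, sample L | the east ledge: sample D, sample K, sample N]
4. Guide goes back to the west ledge with sample N.  [the west ledge: sample E, sample F, sample G, sample L, sample N | the east ledge: sample D, sample K]
5. Guide goes to the east ledge with sample G and sample N.  [the west ledge: sample E, sample F, sample L | the east ledge: sample D, sample G, sample K, sample N]
6. Guide goes back to the west ledge with sample N.  [the west ledge: sample E, sample F, sample L, sample N | the east ledge: sample D, sample G, sample K]
7. Guide goes to the east ledge with sample F and sample L.  [the west ledge: sample E, sample N | the east ledge: sample D, sample F, sample G, sample K, sample L]
8. Guide goes back to the west ledge with sample D.  [the west ledge: sample D, sample E, sample N | the east ledge: sample F, sample G, sample K, sample L]
9. Guide goes to the east ledge with sample E and sample N.  [the west ledge: sample D | the east ledge: sample E, sample F, sample G, sample K, sample L, sample N]
10. Guide goes back to the west ledge with sample N.  [the west ledge: sample D, sample N | the east ledge: sample E, sample F, sample G, sample K, sample L]
11. Guide goes to the east ledge with sample D and sample N.  [the west ledge: — | the east ledge: sample D, sample E, sample F, sample G, sample K, sample L, sample N]

11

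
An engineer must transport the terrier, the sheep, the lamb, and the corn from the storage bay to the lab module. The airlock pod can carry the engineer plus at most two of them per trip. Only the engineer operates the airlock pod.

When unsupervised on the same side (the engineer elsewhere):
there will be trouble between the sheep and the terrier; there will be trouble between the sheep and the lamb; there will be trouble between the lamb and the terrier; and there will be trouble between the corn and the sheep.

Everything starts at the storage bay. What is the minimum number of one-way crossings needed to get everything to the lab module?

5

Counting alone: the engineer can take at most 2 across per trip to the lab module, so moving all 4 needs at least 2 loaded trips out, with a return between consecutive ones — at least 3 crossings.
The safety rule pushes this higher. Following every safe sequence of crossings, the most of the 4 that can be at the lab module as the airlock pod arrives there on crossing 3 is 3 — never all 4.
So no plan with fewer than 5 crossings exists, and this one achieves 5:
1. Engineer goes to the lab module with the sheep and the terrier.
2. Engineer goes back to the storage bay with the terrier.
3. Engineer goes to the lab module with the corn and the terrier.
4. Engineer goes back to the storage bay with the sheep.
5. Engineer goes to the lab module with the lamb and the sheep.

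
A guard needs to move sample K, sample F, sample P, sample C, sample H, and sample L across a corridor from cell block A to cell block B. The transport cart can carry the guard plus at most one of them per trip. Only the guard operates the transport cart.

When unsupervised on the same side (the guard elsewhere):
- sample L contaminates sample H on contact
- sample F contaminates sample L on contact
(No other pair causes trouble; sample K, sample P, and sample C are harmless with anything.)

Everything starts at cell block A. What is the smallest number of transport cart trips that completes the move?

13

Counting alone: the guard can take at most 1 across per trip to cell block B, so moving all 6 needs at least 6 loaded trips out, with a return between consecutive ones — at least 11 crossings.
The safety rule pushes this higher. Following every safe sequence of crossings, the most of the 6 that can be at cell block B as the transport cart arrives there on crossing 11 is 5 — never all 6.
So no plan with fewer than 13 crossings exists, and this one achieves 13:
1. Guard goes to cell block B with sample L.
2. Guard goes back to cell block A alone.
3. Guard goes to cell block B with sample K.
4. Guard goes back to cell block A alone.
5. Guard goes to cell block B with sample F.
6. Guard goes back to cell block A with sample L.
7. Guard goes to cell block B with sample H.
8. Guard goes back to cell block A alone.
9. Guard goes to cell block B with sample P.
10. Guard goes back to cell block A alone.
11. Guard goes to cell block B with sample C.
12. Guard goes back to cell block A alone.
13. Guard goes to cell block B with sample L.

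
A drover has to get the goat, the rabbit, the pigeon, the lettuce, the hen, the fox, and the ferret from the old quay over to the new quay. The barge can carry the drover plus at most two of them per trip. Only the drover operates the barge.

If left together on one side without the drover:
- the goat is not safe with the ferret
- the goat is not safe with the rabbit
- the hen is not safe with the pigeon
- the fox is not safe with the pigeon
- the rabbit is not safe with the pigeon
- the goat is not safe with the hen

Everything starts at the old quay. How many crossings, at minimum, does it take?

Counting alone: the drover can take at most 2 across per trip to the new quay, so moving all 7 needs at least 4 loaded trips out, with a return between consecutive ones — at least 7 crossings.
The safety rule pushes this higher. Following every safe sequence of crossings, the most of the 7 that can be at the new quay as the barge arrives there on crossing 7 is 6 — never all 7.
So no plan with fewer than 9 crossings exists, and this one achieves 9:
1. Drover goes to the new quay with the goat and the pigeon.  [the old quay: the ferret, the fox, the hen, the lettuce, the rabbit | the new quay: the goat, the pigeon]
2. Drover goes back to the old quay alone.  [the old quay: the ferret, the fox, the hen, the lettuce, the rabbit | the new quay: the goat, the pigeon]
3. Drover goes to the new quay with the lettuce.  [the old quay: the ferret, the fox, the hen, the rabbit | the new quay: the goat, the lettuce, the pigeon]
4. Drover goes back to the old quay alone.  [the old quay: the ferret, the fox, the hen, the rabbit | the new quay: the goat, the lettuce, the pigeon]
5. Drover goes to the new quay with the hen and the rabbit.  [the old quay: the ferret, the fox | the new quay: the goat, the hen, the lettuce, the pigeon, the rabbit]
6. Drover goes back to the old quay with the goat and the pigeon.  [the old quay: the ferret, the fox, the goat, the pigeon | the new quay: the hen, the lettuce, the rabbit]
7. Drover goes to the new quay with the ferret and the fox.  [the old quay: the goat, the pigeon | the new quay: the ferret, the fox, the hen, the lettuce, the rabbit]
8. Drover goes back to the old quay alone.  [the old quay: the goat, the pigeon | the new quay: the ferret, the fox, the hen, the lettuce, the rabbit]
9. Drover goes to the new quay with the goat and the pigeon.  [the old quay: — | the new quay: the ferret, the fox, the goat, the hen, the lettuce, the pigeon, the rabbit]

9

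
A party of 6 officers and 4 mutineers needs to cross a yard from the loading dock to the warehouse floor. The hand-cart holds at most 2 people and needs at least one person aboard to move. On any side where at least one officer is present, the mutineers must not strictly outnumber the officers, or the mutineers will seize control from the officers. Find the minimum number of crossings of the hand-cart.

17

Counting alone: each trip to the warehouse floor takes at most 2 across and each return brings at least 1 back, so after t trips out (and t−1 returns) at most 2t − (t−1) of the 10 are across; that first reaches 10 at t = 9, so at least 17 crossings are needed.
The plan below uses exactly 17 crossings, so it is optimal:
1. 2 mutineers → the warehouse floor.  (the loading dock: 6O 2M; the warehouse floor: 0O 2M)
2. 1 mutineer ← the loading dock.  (the loading dock: 6O 3M; the warehouse floor: 0O 1M)
3. 2 mutineers → the warehouse floor.  (the loading dock: 6O 1M; the warehouse floor: 0O 3M)
4. 1 mutineer ← the loading dock.  (the loading dock: 6O 2M; the warehouse floor: 0O 2M)
5. 2 officers → the warehouse floor.  (the loading dock: 4O 2M; the warehouse floor: 2O 2M)
6. 1 mutineer ← the loading dock.  (the loading dock: 4O 3M; the warehouse floor: 2O 1M)
7. 1 officer and 1 mutineer → the warehouse floor.  (the loading dock: 3O 2M; the warehouse floor: 3O 2M)
8. 1 mutineer ← the loading dock.  (the loading dock: 3O 3M; the warehouse floor: 3O 1M)
9. 2 mutineers → the warehouse floor.  (the loading dock: 3O 1M; the warehouse floor: 3O 3M)
10. 1 mutineer ← the loading dock.  (the loading dock: 3O 2M; the warehouse floor: 3O 2M)
11. 1 officer and 1 mutineer → the warehouse floor.  (the loading dock: 2O 1M; the warehouse floor: 4O 3M)
12. 1 mutineer ← the loading dock.  (the loading dock: 2O 2M; the warehouse floor: 4O 2M)
13. 2 mutineers → the warehouse floor.  (the loading dock: 2O 0M; the warehouse floor: 4O 4M)
14. 1 mutineer ← the loading dock.  (the loading dock: 2O 1M; the warehouse floor: 4O 3M)
15. 1 officer and 1 mutineer → the warehouse floor.  (the loading dock: 1O 0M; the warehouse floor: 5O 4M)
16. 1 mutineer ← the loading dock.  (the loading dock: 1O 1M; the warehouse floor: 5O 3M)
17. 1 officer and 1 mutineer → the warehouse floor.  (the loading dock: 0O 0M; the warehouse floor: 6O 4M)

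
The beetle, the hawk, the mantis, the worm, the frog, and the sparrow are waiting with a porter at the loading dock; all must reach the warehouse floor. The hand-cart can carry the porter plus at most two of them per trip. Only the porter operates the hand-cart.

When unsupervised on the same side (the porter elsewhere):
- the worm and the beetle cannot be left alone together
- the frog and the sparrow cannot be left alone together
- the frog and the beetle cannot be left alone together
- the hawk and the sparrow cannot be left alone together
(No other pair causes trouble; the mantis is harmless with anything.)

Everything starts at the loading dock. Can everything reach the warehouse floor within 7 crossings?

Yes — this plan uses 7 crossings (≤ 7):
1. Porter goes to the warehouse floor with the beetle and the sparrow.  [the loading dock: the frog, the hawk, the mantis, the worm | the warehouse floor: the beetle, the sparrow]
2. Porter goes back to the loading dock alone.  [the loading dock: the frog, the hawk, the mantis, the worm | the warehouse floor: the beetle, the sparrow]
3. Porter goes to the warehouse floor with the hawk and the mantis.  [the loading dock: the frog, the worm | the warehouse floor: the beetle, the hawk, the mantis, the sparrow]
4. Porter goes back to the loading dock with the sparrow.  [the loading dock: the frog, the sparrow, the worm | the warehouse floor: the beetle, the hawk, the mantis]
5. Porter goes to the warehouse floor with the frog and the worm.  [the loading dock: the sparrow | the warehouse floor: the beetle, the frog, the hawk, the mantis, the worm]
6. Porter goes back to the loading dock with the beetle.  [the loading dock: the beetle, the sparrow | the warehouse floor: the frog, the hawk, the mantis, the worm]
7. Porter goes to the warehouse floor with the beetle and the sparrow.  [the loading dock: — | the warehouse floor: the beetle, the frog, the hawk, the mantis, the sparrow, the worm]

Yes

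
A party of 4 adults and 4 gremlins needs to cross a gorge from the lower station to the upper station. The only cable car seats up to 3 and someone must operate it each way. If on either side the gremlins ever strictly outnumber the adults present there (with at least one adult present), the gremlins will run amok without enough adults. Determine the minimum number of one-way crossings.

Counting alone: each trip to the upper station takes at most 3 across and each return brings at least 1 back, so after t trips out (and t−1 returns) at most 3t − (t−1) of the 8 are across; that first reaches 8 at t = 4, so at least 7 crossings are needed.
The safety rule pushes this higher. Following every safe sequence of crossings, the most of the 8 that can be at the upper station as the cable car arrives there on crossing 7 is 7 — never all 8.
So no plan with fewer than 9 crossings exists, and this one achieves 9:
1. 2 gremlins → the upper station.  (the lower station: 4A 2G; the upper station: 0A 2G)
2. 1 gremlin ← the lower station.  (the lower station: 4A 3G; the upper station: 0A 1G)
3. 3 gremlins → the upper station.  (the lower station: 4A 0G; the upper station: 0A 4G)
4. 1 gremlin ← the lower station.  (the lower station: 4A 1G; the upper station: 0A 3G)
5. 3 adults → the upper station.  (the lower station: 1A 1G; the upper station: 3A 3G)
6. 1 adult and 1 gremlin ← the lower station.  (the lower station: 2A 2G; the upper station: 2A 2G)
7. 2 adults → the upper station.  (the lower station: 0A 2G; the upper station: 4A 2G)
8. 1 gremlin ← the lower station.  (the lower station: 0A 3G; the upper station: 4A 1G)
9. 3 gremlins → the upper station.  (the lower station: 0A 0G; the upper station: 4A 4G)

9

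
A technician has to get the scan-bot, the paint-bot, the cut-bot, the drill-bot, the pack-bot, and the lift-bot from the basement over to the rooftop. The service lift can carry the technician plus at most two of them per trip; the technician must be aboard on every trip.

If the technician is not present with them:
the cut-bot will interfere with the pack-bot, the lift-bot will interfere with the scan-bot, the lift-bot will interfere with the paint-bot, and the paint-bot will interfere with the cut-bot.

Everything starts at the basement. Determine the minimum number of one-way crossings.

Counting alone: the technician can take at most 2 across per trip to the rooftop, so moving all 6 needs at least 3 loaded trips out, with a return between consecutive ones — at least 5 crossings.
The safety rule pushes this higher. Following every safe sequence of crossings, the most of the 6 that can be at the rooftop as the service lift arrives there on crossing 5 is 5 — never all 6.
So no plan with fewer than 7 crossings exists, and this one achieves 7:
1. Technician goes to the rooftop with the cut-bot and the lift-bot.  [the basement: the drill-bot, the pack-bot, the paint-bot, the scan-bot | the rooftop: the cut-bot, the lift-bot]
2. Technician goes back to the basement alone.  [the basement: the drill-bot, the pack-bot, the paint-bot, the scan-bot | the rooftop: the cut-bot, the lift-bot]
3. Technician goes to the rooftop with the paint-bot and the scan-bot.  [the basement: the drill-bot, the pack-bot | the rooftop: the cut-bot, the lift-bot, the paint-bot, the scan-bot]
4. Technician goes back to the basement with the cut-bot and the lift-bot.  [the basement: the cut-bot, the drill-bot, the lift-bot, the pack-bot | the rooftop: the paint-bot, the scan-bot]
5. Technician goes to the rooftop with the drill-bot and the pack-bot.  [the basement: the cut-bot, the lift-bot | the rooftop: the drill-bot, the pack-bot, the paint-bot, the scan-bot]
6. Technician goes back to the basement alone.  [the basement: the cut-bot, the lift-bot | the rooftop: the drill-bot, the pack-bot, the paint-bot, the scan-bot]
7. Technician goes to the rooftop with the cut-bot and the lift-bot.  [the basement: — | the rooftop: the cut-bot, the drill-bot, the lift-bot, the pack-bot, the paint-bot, the scan-bot]

7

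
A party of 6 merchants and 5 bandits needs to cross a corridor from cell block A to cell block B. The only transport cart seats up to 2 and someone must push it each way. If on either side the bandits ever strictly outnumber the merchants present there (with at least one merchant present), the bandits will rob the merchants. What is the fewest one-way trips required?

19

Counting alone: each trip to cell block B takes at most 2 across and each return brings at least 1 back, so after t trips out (and t−1 returns) at most 2t − (t−1) of the 11 are across; that first reaches 11 at t = 10, so at least 19 crossings are needed.
The plan below uses exactly 19 crossings, so it is optimal:
1. 2 bandits → cell block B.  (cell block A: 6M 3B; cell block B: 0M 2B)
2. 1 bandit ← cell block A.  (cell block A: 6M 4B; cell block B: 0M 1B)
3. 2 bandits → cell block B.  (cell block A: 6M 2B; cell block B: 0M 3B)
4. 1 bandit ← cell block A.  (cell block A: 6M 3B; cell block B: 0M 2B)
5. 2 merchants → cell block B.  (cell block A: 4M 3B; cell block B: 2M 2B)
6. 1 bandit ← cell block A.  (cell block A: 4M 4B; cell block B: 2M 1B)
7. 1 merchant and 1 bandit → cell block B.  (cell block A: 3M 3B; cell block B: 3M 2B)
8. 1 merchant ← cell block A.  (cell block A: 4M 3B; cell block B: 2M 2B)
9. 1 merchant and 1 bandit → cell block B.  (cell block A: 3M 2B; cell block B: 3M 3B)
10. 1 bandit ← cell block A.  (cell block A: 3M 3B; cell block B: 3M 2B)
11. 1 merchant and 1 bandit → cell block B.  (cell block A: 2M 2B; cell block B: 4M 3B)
12. 1 merchant ← cell block A.  (cell block A: 3M 2B; cell block B: 3M 3B)
13. 1 merchant and 1 bandit → cell block B.  (cell block A: 2M 1B; cell block B: 4M 4B)
14. 1 bandit ← cell block A.  (cell block A: 2M 2B; cell block B: 4M 3B)
15. 1 merchant and 1 bandit → cell block B.  (cell block A: 1M 1B; cell block B: 5M 4B)
16. 1 merchant ← cell block A.  (cell block A: 2M 1B; cell block B: 4M 4B)
17. 1 merchant and 1 bandit → cell block B.  (cell block A: 1M 0B; cell block B: 5M 5B)
18. 1 bandit ← cell block A.  (cell block A: 1M 1B; cell block B: 5M 4B)
19. 1 merchant and 1 bandit → cell block B.  (cell block A: 0M 0B; cell block B: 6M 5B)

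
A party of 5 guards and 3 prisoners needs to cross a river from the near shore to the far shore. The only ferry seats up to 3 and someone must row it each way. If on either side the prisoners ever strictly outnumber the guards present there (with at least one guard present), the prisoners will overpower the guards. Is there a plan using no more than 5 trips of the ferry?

No

Counting alone: each trip to the far shore takes at most 3 across and each return brings at least 1 back, so after t trips out (and t−1 returns) at most 3t − (t−1) of the 8 are across; that first reaches 8 at t = 4, so at least 7 crossings are needed.
Since 5 < 7, 5 crossings cannot be enough. (The shortest complete plan in fact takes 7:)
1. 2 prisoners → the far shore.  (the near shore: 5G 1P; the far shore: 0G 2P)
2. 1 prisoner ← the near shore.  (the near shore: 5G 2P; the far shore: 0G 1P)
3. 2 guards and 1 prisoner → the far shore.  (the near shore: 3G 1P; the far shore: 2G 2P)
4. 1 prisoner ← the near shore.  (the near shore: 3G 2P; the far shore: 2G 1P)
5. 1 guard and 2 prisoners → the far shore.  (the near shore: 2G 0P; the far shore: 3G 3P)
6. 1 prisoner ← the near shore.  (the near shore: 2G 1P; the far shore: 3G 2P)
7. 2 guards and 1 prisoner → the far shore.  (the near shore: 0G 0P; the far shore: 5G 3P)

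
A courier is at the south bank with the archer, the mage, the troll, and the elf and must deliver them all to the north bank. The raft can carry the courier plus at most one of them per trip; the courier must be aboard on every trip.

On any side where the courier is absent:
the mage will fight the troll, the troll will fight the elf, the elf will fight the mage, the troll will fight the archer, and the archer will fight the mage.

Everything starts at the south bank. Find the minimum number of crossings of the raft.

impossible

Whatever the first load, the items left behind include a forbidden pair without the courier. No opening move is safe, so no plan exists.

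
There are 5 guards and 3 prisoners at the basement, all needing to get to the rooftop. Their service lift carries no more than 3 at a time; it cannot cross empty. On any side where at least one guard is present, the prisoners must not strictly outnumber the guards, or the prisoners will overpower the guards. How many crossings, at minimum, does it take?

7

Counting alone: each trip to the rooftop takes at most 3 across and each return brings at least 1 back, so after t trips out (and t−1 returns) at most 3t − (t−1) of the 8 are across; that first reaches 8 at t = 4, so at least 7 crossings are needed.
The plan below uses exactly 7 crossings, so it is optimal:
1. 2 prisoners → the rooftop.  (the basement: 5G 1P; the rooftop: 0G 2P)
2. 1 prisoner ← the basement.  (the basement: 5G 2P; the rooftop: 0G 1P)
3. 2 guards and 1 prisoner → the rooftop.  (the basement: 3G 1P; the rooftop: 2G 2P)
4. 1 prisoner ← the basement.  (the basement: 3G 2P; the rooftop: 2G 1P)
5. 1 guard and 2 prisoners → the rooftop.  (the basement: 2G 0P; the rooftop: 3G 3P)
6. 1 prisoner ← the basement.  (the basement: 2G 1P; the rooftop: 3G 2P)
7. 2 guards and 1 prisoner → the rooftop.  (the basement: 0G 0P; the rooftop: 5G 3P)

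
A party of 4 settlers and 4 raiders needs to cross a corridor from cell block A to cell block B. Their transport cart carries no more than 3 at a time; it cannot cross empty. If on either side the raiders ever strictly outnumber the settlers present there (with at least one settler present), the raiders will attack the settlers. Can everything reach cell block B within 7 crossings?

Counting alone: each trip to cell block B takes at most 3 across and each return brings at least 1 back, so after t trips out (and t−1 returns) at most 3t − (t−1) of the 8 are across; that first reaches 8 at t = 4, so at least 7 crossings are needed.
The safety rule pushes this higher. Following every safe sequence of crossings, the most of the 8 that can be at cell block B as the transport cart arrives there on crossing 7 is 7 — never all 8.
So the move cannot be finished within 7 crossings. (The shortest complete plan takes 9:)
1. 2 raiders → cell block B.  (cell block A: 4S 2R; cell block B: 0S 2R)
2. 1 raider ← cell block A.  (cell block A: 4S 3R; cell block B: 0S 1R)
3. 3 raiders → cell block B.  (cell block A: 4S 0R; cell block B: 0S 4R)
4. 1 raider ← cell block A.  (cell block A: 4S 1R; cell block B: 0S 3R)
5. 3 settlers → cell block B.  (cell block A: 1S 1R; cell block B: 3S 3R)
6. 1 settler and 1 raider ← cell block A.  (cell block A: 2S 2R; cell block B: 2S 2R)
7. 2 settlers → cell block B.  (cell block A: 0S 2R; cell block B: 4S 2R)
8. 1 raider ← cell block A.  (cell block A: 0S 3R; cell block B: 4S 1R)
9. 3 raiders → cell block B.  (cell block A: 0S 0R; cell block B: 4S 4R)

No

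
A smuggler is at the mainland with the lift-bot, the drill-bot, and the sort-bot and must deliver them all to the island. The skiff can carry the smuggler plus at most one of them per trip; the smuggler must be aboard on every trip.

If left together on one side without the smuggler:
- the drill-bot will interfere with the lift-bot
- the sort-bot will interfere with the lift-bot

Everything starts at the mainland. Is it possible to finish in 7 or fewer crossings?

Yes — this plan uses 7 crossings (≤ 7):
1. Smuggler goes to the island with the lift-bot.  [the mainland: the drill-bot, the sort-bot | the island: the lift-bot]
2. Smuggler goes back to the mainland alone.  [the mainland: the drill-bot, the sort-bot | the island: the lift-bot]
3. Smuggler goes to the island with the drill-bot.  [the mainland: the sort-bot | the island: the drill-bot, the lift-bot]
4. Smuggler goes back to the mainland with the lift-bot.  [the mainland: the lift-bot, the sort-bot | the island: the drill-bot]
5. Smuggler goes to the island with the sort-bot.  [the mainland: the lift-bot | the island: the drill-bot, the sort-bot]
6. Smuggler goes back to the mainland alone.  [the mainland: the lift-bot | the island: the drill-bot, the sort-bot]
7. Smuggler goes to the island with the lift-bot.  [the mainland: — | the island: the drill-bot, the lift-bot, the sort-bot]

Yes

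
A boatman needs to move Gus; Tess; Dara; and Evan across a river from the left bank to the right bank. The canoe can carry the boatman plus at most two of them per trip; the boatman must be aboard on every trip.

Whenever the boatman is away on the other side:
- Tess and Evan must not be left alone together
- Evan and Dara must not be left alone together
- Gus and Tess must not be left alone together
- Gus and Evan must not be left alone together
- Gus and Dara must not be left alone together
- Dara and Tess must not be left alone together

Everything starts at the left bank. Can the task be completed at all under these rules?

No

Whatever the first load, the items left behind include a forbidden pair without the boatman. No opening move is safe, so no plan exists.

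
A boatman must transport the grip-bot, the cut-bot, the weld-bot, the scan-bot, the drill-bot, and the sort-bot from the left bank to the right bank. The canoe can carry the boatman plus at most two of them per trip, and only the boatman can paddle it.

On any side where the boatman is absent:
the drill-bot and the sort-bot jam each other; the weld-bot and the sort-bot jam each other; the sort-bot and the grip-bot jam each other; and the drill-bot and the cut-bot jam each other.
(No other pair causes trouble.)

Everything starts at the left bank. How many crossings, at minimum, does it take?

Counting alone: the boatman can take at most 2 across per trip to the right bank, so moving all 6 needs at least 3 loaded trips out, with a return between consecutive ones — at least 5 crossings.
The safety rule pushes this higher. Following every safe sequence of crossings, the most of the 6 that can be at the right bank as the canoe arrives there on crossing 5 is 5 — never all 6.
So no plan with fewer than 7 crossings exists, and this one achieves 7:
1. Boatman goes to the right bank with the cut-bot and the sort-bot.
2. Boatman goes back to the left bank alone.
3. Boatman goes to the right bank with the scan-bot.
4. Boatman goes back to the left bank alone.
5. Boatman goes to the right bank with the grip-bot and the weld-bot.
6. Boatman goes back to the left bank with the sort-bot.
7. Boatman goes to the right bank with the drill-bot and the sort-bot.

7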